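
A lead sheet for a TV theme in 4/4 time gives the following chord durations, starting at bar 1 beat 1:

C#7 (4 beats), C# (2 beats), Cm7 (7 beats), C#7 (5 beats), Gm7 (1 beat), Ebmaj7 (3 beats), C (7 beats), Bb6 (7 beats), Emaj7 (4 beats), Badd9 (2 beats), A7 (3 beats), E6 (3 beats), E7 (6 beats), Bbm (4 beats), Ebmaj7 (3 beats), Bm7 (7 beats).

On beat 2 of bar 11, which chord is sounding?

Badd9

Beat 2 of bar 11 is beat (11−1)×4 + 2 = 42 overall.
Running totals: C#7 ends at 4, C# ends at 6, Cm7 ends at 13, C#7 ends at 18, Gm7 ends at 19, Ebmaj7 ends at 22, C ends at 29, Bb6 ends at 36, Emaj7 ends at 40, Badd9 ends at 42.
Beat 42 falls within Badd9.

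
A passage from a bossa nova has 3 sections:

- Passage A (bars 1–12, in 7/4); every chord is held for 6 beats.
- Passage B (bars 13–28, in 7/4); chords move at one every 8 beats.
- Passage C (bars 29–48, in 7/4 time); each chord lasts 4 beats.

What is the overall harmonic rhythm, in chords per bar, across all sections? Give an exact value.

A: 12 bars of 7 beats is 84 beats; at 6 beats each that's 14 chords.
B: 16 bars of 7 beats is 112 beats; at 8 beats each that's 14 chords.
C: 20 bars of 7 beats is 140 beats; at 4 beats each that's 35 chords.
Overall: 63 chords over 48 bars → 63/48 = 21/16 chords per bar.

21/16 chords per bar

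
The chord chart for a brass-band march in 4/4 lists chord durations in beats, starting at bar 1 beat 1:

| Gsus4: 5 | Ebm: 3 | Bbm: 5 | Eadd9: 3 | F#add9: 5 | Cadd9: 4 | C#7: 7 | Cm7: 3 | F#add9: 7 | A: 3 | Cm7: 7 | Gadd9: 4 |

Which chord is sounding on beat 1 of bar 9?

Beat 1 of bar 9 is beat (9−1)×4 + 1 = 33 overall.
Running totals: Gsus4 ends at 5, Ebm ends at 8, Bbm ends at 13, Eadd9 ends at 16, F#add9 ends at 21, Cadd9 ends at 25, C#7 ends at 32, Cm7 ends at 35.
Beat 33 falls within Cm7.

Cm7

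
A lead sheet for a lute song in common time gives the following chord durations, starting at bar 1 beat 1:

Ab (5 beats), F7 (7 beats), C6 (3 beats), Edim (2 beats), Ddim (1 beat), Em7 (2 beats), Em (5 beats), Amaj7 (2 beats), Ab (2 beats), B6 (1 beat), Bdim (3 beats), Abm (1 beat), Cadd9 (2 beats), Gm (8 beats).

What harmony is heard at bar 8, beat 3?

Bdim

Beat 3 of bar 8 is beat (8−1)×4 + 3 = 31 overall.
Running totals: Ab ends at 5, F7 ends at 12, C6 ends at 15, Edim ends at 17, Ddim ends at 18, Em7 ends at 20, Em ends at 25, Amaj7 ends at 27, Ab ends at 29, B6 ends at 30, Bdim ends at 33.
Beat 31 falls within Bdim.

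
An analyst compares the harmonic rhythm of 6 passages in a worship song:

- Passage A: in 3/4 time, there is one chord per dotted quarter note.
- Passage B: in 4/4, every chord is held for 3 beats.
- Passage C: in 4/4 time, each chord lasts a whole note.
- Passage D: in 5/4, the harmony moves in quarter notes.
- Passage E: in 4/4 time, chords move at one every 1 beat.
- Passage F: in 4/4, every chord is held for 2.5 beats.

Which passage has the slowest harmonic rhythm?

Passage C

A: 3/1.5 = 2 chords/bar.
B: 4/3 = 4/3 chords/bar.
C: 4/4 = 1 chord/bar.
D: 5/1 = 5 chords/bar.
E: 4/1 = 4 chords/bar.
F: 4/2.5 = 1.6 chords/bar.
Slowest is C at 1 chords/bar.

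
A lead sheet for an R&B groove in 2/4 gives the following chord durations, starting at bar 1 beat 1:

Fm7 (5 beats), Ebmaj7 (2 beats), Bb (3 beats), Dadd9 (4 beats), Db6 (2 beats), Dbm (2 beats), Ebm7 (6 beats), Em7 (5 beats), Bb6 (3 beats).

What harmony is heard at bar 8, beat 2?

Beat 2 of bar 8 is beat (8−1)×2 + 2 = 16 overall.
Running totals: Fm7 ends at 5, Ebmaj7 ends at 7, Bb ends at 10, Dadd9 ends at 14, Db6 ends at 16.
Beat 16 falls within Db6.

Db6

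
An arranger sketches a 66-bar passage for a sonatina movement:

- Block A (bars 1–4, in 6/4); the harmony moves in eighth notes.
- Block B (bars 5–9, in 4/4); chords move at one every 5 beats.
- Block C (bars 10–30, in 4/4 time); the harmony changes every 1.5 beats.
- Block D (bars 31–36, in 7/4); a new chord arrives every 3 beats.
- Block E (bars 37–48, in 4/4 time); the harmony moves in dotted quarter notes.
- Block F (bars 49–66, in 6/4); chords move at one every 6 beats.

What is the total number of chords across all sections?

172 chords

A: 4 bars × 6 beats = 24 beats; 0.5 beats/chord → 48 chords.
B: 5 bars × 4 beats = 20 beats; 5 beats/chord → 4 chords.
C: 21 bars × 4 beats = 84 beats; 1.5 beats/chord → 56 chords.
D: 6 bars × 7 beats = 42 beats; 3 beats/chord → 14 chords.
E: 12 bars × 4 beats = 48 beats; 1.5 beats/chord → 32 chords.
F: 18 bars × 6 beats = 108 beats; 6 beats/chord → 18 chords.
Total: 48 + 4 + 56 + 14 + 32 + 18 = 172.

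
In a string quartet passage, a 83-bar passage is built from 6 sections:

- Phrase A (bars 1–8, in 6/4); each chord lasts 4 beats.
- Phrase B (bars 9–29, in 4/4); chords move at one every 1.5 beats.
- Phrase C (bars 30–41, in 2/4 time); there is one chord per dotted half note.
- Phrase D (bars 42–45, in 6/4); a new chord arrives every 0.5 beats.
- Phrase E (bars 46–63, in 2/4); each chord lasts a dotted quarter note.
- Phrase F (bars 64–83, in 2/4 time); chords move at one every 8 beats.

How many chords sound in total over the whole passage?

A has 48 beats and chords last 4 each, so 12 chords.
B has 84 beats and chords last 1.5 each, so 56 chords.
C has 24 beats and chords last 3 each, so 8 chords.
D has 24 beats and chords last 0.5 each, so 48 chords.
E has 36 beats and chords last 1.5 each, so 24 chords.
F has 40 beats and chords last 8 each, so 5 chords.
Total: 12 + 56 + 8 + 48 + 24 + 5 = 153.

153 chords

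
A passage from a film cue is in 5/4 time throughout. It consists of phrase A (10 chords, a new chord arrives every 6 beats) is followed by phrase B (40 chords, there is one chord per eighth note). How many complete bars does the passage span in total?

A: 10 × 6 = 60 beats = 12 bars.
B: 40 × 0.5 = 20 beats = 4 bars.
Total: 12 + 4 = 16 bars.

16 bars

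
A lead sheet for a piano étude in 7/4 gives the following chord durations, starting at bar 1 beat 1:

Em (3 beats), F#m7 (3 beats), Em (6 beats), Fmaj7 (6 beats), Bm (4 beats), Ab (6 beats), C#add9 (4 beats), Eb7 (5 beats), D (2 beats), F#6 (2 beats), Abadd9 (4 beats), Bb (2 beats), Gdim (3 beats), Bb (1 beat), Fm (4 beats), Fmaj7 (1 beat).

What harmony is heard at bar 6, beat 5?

Beat 5 of bar 6 is beat (6−1)×7 + 5 = 40 overall.
Running totals: Em ends at 3, F#m7 ends at 6, Em ends at 12, Fmaj7 ends at 18, Bm ends at 22, Ab ends at 28, C#add9 ends at 32, Eb7 ends at 37, D ends at 39, F#6 ends at 41.
Beat 40 falls within F#6.

F#6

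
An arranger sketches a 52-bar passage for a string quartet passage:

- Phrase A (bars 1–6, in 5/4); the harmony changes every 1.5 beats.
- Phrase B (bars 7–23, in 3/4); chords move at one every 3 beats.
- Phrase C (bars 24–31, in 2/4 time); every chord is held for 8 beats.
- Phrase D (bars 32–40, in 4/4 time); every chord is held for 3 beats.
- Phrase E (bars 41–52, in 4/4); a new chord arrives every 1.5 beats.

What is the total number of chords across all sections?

83 chords

A: 6 bars × 5 beats = 30 beats; 1.5 beats/chord → 20 chords.
B: 17 bars × 3 beats = 51 beats; 3 beats/chord → 17 chords.
C: 8 bars × 2 beats = 16 beats; 8 beats/chord → 2 chords.
D: 9 bars × 4 beats = 36 beats; 3 beats/chord → 12 chords.
E: 12 bars × 4 beats = 48 beats; 1.5 beats/chord → 32 chords.
Total: 20 + 17 + 2 + 12 + 32 = 83.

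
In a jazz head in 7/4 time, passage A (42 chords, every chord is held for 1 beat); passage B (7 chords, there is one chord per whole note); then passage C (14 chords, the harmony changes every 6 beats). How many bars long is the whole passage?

22 bars

A: 42 × 1 = 42 beats = 6 bars.
B: 7 × 4 = 28 beats = 4 bars.
C: 14 × 6 = 84 beats = 12 bars.
Total: 6 + 4 + 12 = 22 bars.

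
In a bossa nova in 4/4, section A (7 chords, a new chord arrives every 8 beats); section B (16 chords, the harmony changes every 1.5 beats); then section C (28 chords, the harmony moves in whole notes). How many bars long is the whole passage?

48 bars

A: 7 × 8 = 56 beats = 14 bars.
B: 16 × 1.5 = 24 beats = 6 bars.
C: 28 × 4 = 112 beats = 28 bars.
Total: 14 + 6 + 28 = 48 bars.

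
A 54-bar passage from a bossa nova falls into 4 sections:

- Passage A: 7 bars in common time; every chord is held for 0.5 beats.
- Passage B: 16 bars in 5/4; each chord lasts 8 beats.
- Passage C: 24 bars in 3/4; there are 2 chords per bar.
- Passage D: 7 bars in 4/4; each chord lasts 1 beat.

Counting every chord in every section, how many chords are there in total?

A has 28 beats and chords last 0.5 each, so 56 chords.
B has 80 beats and chords last 8 each, so 10 chords.
C has 72 beats and chords last 1.5 each, so 48 chords.
D has 28 beats and chords last 1 each, so 28 chords.
Total: 56 + 10 + 48 + 28 = 142.

142 chords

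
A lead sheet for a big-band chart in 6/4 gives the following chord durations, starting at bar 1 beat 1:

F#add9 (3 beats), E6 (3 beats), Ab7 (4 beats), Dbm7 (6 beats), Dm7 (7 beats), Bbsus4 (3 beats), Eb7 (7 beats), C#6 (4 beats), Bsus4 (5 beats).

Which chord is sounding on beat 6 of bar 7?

Beat 6 of bar 7 is beat (7−1)×6 + 6 = 42 overall.
Running totals: F#add9 ends at 3, E6 ends at 6, Ab7 ends at 10, Dbm7 ends at 16, Dm7 ends at 23, Bbsus4 ends at 26, Eb7 ends at 33, C#6 ends at 37, Bsus4 ends at 42.
Beat 42 falls within Bsus4.

Bsus4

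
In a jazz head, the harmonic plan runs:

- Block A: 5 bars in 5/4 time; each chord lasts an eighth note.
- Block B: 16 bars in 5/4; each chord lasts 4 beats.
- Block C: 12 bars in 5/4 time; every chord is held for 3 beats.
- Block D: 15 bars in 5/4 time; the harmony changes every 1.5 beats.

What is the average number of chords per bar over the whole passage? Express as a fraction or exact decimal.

35/12 chords per bar

A: 5 × 5 = 25 beats ÷ 0.5 = 50 chords.
B: 16 × 5 = 80 beats ÷ 4 = 20 chords.
C: 12 × 5 = 60 beats ÷ 3 = 20 chords.
D: 15 × 5 = 75 beats ÷ 1.5 = 50 chords.
Overall: 140 chords over 48 bars → 140/48 = 35/12 chords per bar.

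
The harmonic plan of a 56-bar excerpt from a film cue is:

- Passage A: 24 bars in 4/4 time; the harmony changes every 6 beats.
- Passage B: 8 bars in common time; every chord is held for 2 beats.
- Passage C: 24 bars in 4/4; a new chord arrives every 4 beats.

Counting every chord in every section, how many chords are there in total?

A has 96 beats and chords last 6 each, so 16 chords.
B has 32 beats and chords last 2 each, so 16 chords.
C has 96 beats and chords last 4 each, so 24 chords.
Total: 16 + 16 + 24 = 56.

56 chords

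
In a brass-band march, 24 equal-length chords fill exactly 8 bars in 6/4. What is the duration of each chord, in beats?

8 bars × 6 beats/bar = 48 beats total.
48 beats ÷ 24 chords = 2 beats per chord.
(That is a half note.)

2 beats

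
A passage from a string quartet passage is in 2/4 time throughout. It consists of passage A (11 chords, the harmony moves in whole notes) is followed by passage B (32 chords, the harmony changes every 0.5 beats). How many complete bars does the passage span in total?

A: 11 × 4 = 44 beats = 22 bars.
B: 32 × 0.5 = 16 beats = 8 bars.
Total: 22 + 8 = 30 bars.

30 bars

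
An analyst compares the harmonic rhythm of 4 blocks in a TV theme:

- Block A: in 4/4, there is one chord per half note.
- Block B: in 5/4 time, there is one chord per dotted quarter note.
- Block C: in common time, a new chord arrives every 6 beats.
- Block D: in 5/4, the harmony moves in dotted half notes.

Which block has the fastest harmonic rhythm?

A: 4 beats/bar ÷ 2 beats/chord = 2 chords/bar.
B: 5 beats/bar ÷ 1.5 beats/chord = 10/3 chords/bar.
C: 4 beats/bar ÷ 6 beats/chord = 2/3 chords/bar.
D: 5 beats/bar ÷ 3 beats/chord = 5/3 chords/bar.
Fastest is B at 10/3 chords/bar.

Block B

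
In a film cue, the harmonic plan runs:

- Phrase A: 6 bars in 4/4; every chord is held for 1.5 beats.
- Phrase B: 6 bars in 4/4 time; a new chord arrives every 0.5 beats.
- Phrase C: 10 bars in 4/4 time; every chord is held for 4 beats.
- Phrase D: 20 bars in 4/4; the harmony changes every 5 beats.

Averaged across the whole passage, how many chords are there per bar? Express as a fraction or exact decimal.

A: 6 × 4 = 24 beats ÷ 1.5 = 16 chords.
B: 6 × 4 = 24 beats ÷ 0.5 = 48 chords.
C: 10 × 4 = 40 beats ÷ 4 = 10 chords.
D: 20 × 4 = 80 beats ÷ 5 = 16 chords.
Overall: 90 chords over 42 bars → 90/42 = 15/7 chords per bar.

15/7 chords per bar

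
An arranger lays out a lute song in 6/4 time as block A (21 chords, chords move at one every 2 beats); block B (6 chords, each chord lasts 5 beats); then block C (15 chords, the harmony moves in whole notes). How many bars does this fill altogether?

22 bars

A: 21 × 2 = 42 beats = 7 bars.
B: 6 × 5 = 30 beats = 5 bars.
C: 15 × 4 = 60 beats = 10 bars.
Total: 7 + 5 + 10 = 22 bars.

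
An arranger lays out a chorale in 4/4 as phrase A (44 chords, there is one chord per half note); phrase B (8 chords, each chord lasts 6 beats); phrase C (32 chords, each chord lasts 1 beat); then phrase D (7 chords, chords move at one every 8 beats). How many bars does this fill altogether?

A: 44 × 2 = 88 beats = 22 bars.
B: 8 × 6 = 48 beats = 12 bars.
C: 32 × 1 = 32 beats = 8 bars.
D: 7 × 8 = 56 beats = 14 bars.
Total: 22 + 12 + 8 + 14 = 56 bars.

56 bars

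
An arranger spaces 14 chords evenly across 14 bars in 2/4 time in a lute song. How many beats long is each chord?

2 beats

14 bars × 2 beats/bar = 28 beats total.
28 beats ÷ 14 chords = 2 beats per chord.
(That is a half note.)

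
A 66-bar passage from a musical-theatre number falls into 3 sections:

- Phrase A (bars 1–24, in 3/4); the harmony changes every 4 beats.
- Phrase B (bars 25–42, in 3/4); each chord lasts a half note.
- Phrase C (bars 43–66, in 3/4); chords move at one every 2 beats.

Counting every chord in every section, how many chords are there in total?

81 chords

A: 24·3 = 72 beats, 72/4 = 18 chords.
B: 18·3 = 54 beats, 54/2 = 27 chords.
C: 24·3 = 72 beats, 72/2 = 36 chords.
Total: 18 + 27 + 36 = 81.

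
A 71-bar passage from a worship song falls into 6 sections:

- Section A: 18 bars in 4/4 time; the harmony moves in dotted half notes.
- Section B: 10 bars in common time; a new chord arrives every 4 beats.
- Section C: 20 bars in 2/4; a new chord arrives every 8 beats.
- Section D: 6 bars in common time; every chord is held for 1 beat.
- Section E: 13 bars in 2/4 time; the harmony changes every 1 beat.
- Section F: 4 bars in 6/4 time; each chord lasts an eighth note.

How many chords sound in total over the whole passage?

A: 18 bars × 4 beats = 72 beats; 3 beats/chord → 24 chords.
B: 10 bars × 4 beats = 40 beats; 4 beats/chord → 10 chords.
C: 20 bars × 2 beats = 40 beats; 8 beats/chord → 5 chords.
D: 6 bars × 4 beats = 24 beats; 1 beat/chord → 24 chords.
E: 13 bars × 2 beats = 26 beats; 1 beat/chord → 26 chords.
F: 4 bars × 6 beats = 24 beats; 0.5 beats/chord → 48 chords.
Total: 24 + 10 + 5 + 24 + 26 + 48 = 137.

137 chords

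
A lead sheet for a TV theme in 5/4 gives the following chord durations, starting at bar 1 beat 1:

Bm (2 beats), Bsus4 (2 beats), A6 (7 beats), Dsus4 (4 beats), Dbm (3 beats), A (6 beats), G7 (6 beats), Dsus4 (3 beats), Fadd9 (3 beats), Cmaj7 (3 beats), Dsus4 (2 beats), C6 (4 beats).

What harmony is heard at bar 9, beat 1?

Beat 1 of bar 9 is beat (9−1)×5 + 1 = 41 overall.
Running totals: Bm ends at 2, Bsus4 ends at 4, A6 ends at 11, Dsus4 ends at 15, Dbm ends at 18, A ends at 24, G7 ends at 30, Dsus4 ends at 33, Fadd9 ends at 36, Cmaj7 ends at 39, Dsus4 ends at 41.
Beat 41 falls within Dsus4.

Dsus4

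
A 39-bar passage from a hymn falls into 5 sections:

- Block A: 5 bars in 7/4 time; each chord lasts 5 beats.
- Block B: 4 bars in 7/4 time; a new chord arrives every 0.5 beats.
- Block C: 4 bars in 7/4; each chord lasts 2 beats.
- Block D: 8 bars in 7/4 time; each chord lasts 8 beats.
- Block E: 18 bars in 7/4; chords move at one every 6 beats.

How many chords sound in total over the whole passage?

A has 35 beats and chords last 5 each, so 7 chords.
B has 28 beats and chords last 0.5 each, so 56 chords.
C has 28 beats and chords last 2 each, so 14 chords.
D has 56 beats and chords last 8 each, so 7 chords.
E has 126 beats and chords last 6 each, so 21 chords.
Total: 7 + 56 + 14 + 7 + 21 = 105.

105 chords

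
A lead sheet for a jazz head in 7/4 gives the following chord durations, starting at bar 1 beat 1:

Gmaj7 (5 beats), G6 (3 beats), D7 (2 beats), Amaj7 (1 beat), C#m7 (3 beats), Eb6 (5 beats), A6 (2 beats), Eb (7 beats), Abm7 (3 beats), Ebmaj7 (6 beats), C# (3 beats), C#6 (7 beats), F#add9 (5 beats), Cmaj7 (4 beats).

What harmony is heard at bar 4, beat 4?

Beat 4 of bar 4 is beat (4−1)×7 + 4 = 25 overall.
Running totals: Gmaj7 ends at 5, G6 ends at 8, D7 ends at 10, Amaj7 ends at 11, C#m7 ends at 14, Eb6 ends at 19, A6 ends at 21, Eb ends at 28.
Beat 25 falls within Eb.

Eb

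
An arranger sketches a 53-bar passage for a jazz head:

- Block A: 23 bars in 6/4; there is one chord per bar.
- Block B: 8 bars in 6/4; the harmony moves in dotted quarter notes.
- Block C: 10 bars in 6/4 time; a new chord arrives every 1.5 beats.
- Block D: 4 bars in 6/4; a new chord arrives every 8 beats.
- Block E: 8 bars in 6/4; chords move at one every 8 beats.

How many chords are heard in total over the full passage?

A: 23 bars × 6 beats = 138 beats; 6 beats/chord → 23 chords.
B: 8 bars × 6 beats = 48 beats; 1.5 beats/chord → 32 chords.
C: 10 bars × 6 beats = 60 beats; 1.5 beats/chord → 40 chords.
D: 4 bars × 6 beats = 24 beats; 8 beats/chord → 3 chords.
E: 8 bars × 6 beats = 48 beats; 8 beats/chord → 6 chords.
Total: 23 + 32 + 40 + 3 + 6 = 104.

104 chords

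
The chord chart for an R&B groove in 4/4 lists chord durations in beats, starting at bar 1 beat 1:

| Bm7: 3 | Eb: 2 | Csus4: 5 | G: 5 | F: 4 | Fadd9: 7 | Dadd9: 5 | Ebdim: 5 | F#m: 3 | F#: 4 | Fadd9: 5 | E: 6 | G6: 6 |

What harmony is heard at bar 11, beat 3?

F#

Beat 3 of bar 11 is beat (11−1)×4 + 3 = 43 overall.
Running totals: Bm7 ends at 3, Eb ends at 5, Csus4 ends at 10, G ends at 15, F ends at 19, Fadd9 ends at 26, Dadd9 ends at 31, Ebdim ends at 36, F#m ends at 39, F# ends at 43.
Beat 43 falls within F#.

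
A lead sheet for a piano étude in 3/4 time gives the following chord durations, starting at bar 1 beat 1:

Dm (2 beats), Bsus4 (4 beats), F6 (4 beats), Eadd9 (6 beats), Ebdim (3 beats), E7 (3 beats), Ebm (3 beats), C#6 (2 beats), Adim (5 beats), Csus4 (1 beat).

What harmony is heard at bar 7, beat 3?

Beat 3 of bar 7 is beat (7−1)×3 + 3 = 21 overall.
Running totals: Dm ends at 2, Bsus4 ends at 6, F6 ends at 10, Eadd9 ends at 16, Ebdim ends at 19, E7 ends at 22.
Beat 21 falls within E7.

E7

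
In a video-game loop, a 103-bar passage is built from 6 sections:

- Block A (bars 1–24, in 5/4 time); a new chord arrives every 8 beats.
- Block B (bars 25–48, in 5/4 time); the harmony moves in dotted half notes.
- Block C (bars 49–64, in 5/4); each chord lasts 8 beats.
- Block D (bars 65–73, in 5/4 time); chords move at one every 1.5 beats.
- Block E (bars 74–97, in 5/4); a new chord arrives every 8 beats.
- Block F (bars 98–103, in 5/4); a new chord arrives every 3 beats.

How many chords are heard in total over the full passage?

A has 120 beats and chords last 8 each, so 15 chords.
B has 120 beats and chords last 3 each, so 40 chords.
C has 80 beats and chords last 8 each, so 10 chords.
D has 45 beats and chords last 1.5 each, so 30 chords.
E has 120 beats and chords last 8 each, so 15 chords.
F has 30 beats and chords last 3 each, so 10 chords.
Total: 15 + 40 + 10 + 30 + 15 + 10 = 120.

120 chords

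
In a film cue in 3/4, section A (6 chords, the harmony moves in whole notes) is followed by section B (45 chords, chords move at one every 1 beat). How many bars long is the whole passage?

23 bars

A: 6 × 4 = 24 beats = 8 bars.
B: 45 × 1 = 45 beats = 15 bars.
Total: 8 + 15 = 23 bars.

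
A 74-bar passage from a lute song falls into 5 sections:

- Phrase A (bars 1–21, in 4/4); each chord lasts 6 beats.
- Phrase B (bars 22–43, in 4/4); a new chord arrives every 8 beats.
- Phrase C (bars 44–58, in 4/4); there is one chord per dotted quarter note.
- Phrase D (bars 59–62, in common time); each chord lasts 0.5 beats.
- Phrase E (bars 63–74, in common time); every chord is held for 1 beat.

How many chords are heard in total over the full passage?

A: 21·4 = 84 beats, 84/6 = 14 chords.
B: 22·4 = 88 beats, 88/8 = 11 chords.
C: 15·4 = 60 beats, 60/1.5 = 40 chords.
D: 4·4 = 16 beats, 16/0.5 = 32 chords.
E: 12·4 = 48 beats, 48/1 = 48 chords.
Total: 14 + 11 + 40 + 32 + 48 = 145.

145 chords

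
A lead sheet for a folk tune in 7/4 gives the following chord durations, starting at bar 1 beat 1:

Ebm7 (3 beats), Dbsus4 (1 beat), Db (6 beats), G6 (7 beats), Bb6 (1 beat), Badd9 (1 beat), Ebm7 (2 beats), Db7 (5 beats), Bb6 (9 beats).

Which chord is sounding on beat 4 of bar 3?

Beat 4 of bar 3 is beat (3−1)×7 + 4 = 18 overall.
Running totals: Ebm7 ends at 3, Dbsus4 ends at 4, Db ends at 10, G6 ends at 17, Bb6 ends at 18.
Beat 18 falls within Bb6.

Bb6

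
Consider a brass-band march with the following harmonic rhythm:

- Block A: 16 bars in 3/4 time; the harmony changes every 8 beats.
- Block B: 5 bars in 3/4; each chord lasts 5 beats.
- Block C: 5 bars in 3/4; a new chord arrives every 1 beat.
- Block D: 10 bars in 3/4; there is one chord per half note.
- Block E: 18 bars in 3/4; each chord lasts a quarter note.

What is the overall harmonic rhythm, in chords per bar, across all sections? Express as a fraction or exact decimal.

31/18 chords per bar

A: 16 bars of 3 beats is 48 beats; at 8 beats each that's 6 chords.
B: 5 bars of 3 beats is 15 beats; at 5 beats each that's 3 chords.
C: 5 bars of 3 beats is 15 beats; at 1 beat each that's 15 chords.
D: 10 bars of 3 beats is 30 beats; at 2 beats each that's 15 chords.
E: 18 bars of 3 beats is 54 beats; at 1 beat each that's 54 chords.
Overall: 93 chords over 54 bars → 93/54 = 31/18 chords per bar.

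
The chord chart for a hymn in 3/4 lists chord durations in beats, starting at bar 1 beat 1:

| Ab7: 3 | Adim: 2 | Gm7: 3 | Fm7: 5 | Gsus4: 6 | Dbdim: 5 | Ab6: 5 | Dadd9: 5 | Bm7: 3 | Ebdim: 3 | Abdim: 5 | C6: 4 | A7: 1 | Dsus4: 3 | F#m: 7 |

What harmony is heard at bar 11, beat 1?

Beat 1 of bar 11 is beat (11−1)×3 + 1 = 31 overall.
Running totals: Ab7 ends at 3, Adim ends at 5, Gm7 ends at 8, Fm7 ends at 13, Gsus4 ends at 19, Dbdim ends at 24, Ab6 ends at 29, Dadd9 ends at 34.
Beat 31 falls within Dadd9.

Dadd9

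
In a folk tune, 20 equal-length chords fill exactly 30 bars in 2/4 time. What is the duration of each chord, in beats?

30 bars × 2 beats/bar = 60 beats total.
60 beats ÷ 20 chords = 3 beats per chord.
(That is a dotted half note.)

3 beats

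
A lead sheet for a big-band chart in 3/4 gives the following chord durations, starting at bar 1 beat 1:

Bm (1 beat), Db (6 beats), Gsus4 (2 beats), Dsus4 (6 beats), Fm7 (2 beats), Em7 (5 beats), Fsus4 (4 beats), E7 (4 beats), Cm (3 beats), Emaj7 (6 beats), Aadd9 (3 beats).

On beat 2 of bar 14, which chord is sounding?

Aadd9

Beat 2 of bar 14 is beat (14−1)×3 + 2 = 41 overall.
Running totals: Bm ends at 1, Db ends at 7, Gsus4 ends at 9, Dsus4 ends at 15, Fm7 ends at 17, Em7 ends at 22, Fsus4 ends at 26, E7 ends at 30, Cm ends at 33, Emaj7 ends at 39, Aadd9 ends at 42.
Beat 41 falls within Aadd9.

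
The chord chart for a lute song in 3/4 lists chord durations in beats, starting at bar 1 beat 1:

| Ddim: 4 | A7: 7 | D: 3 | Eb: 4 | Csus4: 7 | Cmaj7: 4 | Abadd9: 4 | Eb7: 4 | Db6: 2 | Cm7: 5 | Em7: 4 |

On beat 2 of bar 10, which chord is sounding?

Beat 2 of bar 10 is beat (10−1)×3 + 2 = 29 overall.
Running totals: Ddim ends at 4, A7 ends at 11, D ends at 14, Eb ends at 18, Csus4 ends at 25, Cmaj7 ends at 29.
Beat 29 falls within Cmaj7.

Cmaj7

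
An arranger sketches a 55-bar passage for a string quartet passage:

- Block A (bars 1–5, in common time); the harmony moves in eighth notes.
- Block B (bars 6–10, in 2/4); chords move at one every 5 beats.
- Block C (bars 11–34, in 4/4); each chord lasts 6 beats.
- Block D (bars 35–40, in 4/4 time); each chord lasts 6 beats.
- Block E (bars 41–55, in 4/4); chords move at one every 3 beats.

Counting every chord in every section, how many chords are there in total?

A: 5·4 = 20 beats, 20/0.5 = 40 chords.
B: 5·2 = 10 beats, 10/5 = 2 chords.
C: 24·4 = 96 beats, 96/6 = 16 chords.
D: 6·4 = 24 beats, 24/6 = 4 chords.
E: 15·4 = 60 beats, 60/3 = 20 chords.
Total: 40 + 2 + 16 + 4 + 20 = 82.

82 chords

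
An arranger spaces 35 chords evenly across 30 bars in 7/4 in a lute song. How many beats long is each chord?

30 bars × 7 beats/bar = 210 beats total.
210 beats ÷ 35 chords = 6 beats per chord.

6 beats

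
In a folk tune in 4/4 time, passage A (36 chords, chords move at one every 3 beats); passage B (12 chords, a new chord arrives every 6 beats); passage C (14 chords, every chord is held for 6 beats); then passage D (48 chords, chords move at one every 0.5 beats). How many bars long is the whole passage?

A: 36 × 3 = 108 beats = 27 bars.
B: 12 × 6 = 72 beats = 18 bars.
C: 14 × 6 = 84 beats = 21 bars.
D: 48 × 0.5 = 24 beats = 6 bars.
Total: 27 + 18 + 21 + 6 = 72 bars.

72 bars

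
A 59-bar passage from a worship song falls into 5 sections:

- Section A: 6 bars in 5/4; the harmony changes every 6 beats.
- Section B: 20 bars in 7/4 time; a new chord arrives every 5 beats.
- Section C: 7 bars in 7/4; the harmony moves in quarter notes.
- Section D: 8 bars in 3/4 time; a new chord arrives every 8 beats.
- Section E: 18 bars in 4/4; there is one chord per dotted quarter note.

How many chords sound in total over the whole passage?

A: 6·5 = 30 beats, 30/6 = 5 chords.
B: 20·7 = 140 beats, 140/5 = 28 chords.
C: 7·7 = 49 beats, 49/1 = 49 chords.
D: 8·3 = 24 beats, 24/8 = 3 chords.
E: 18·4 = 72 beats, 72/1.5 = 48 chords.
Total: 5 + 28 + 49 + 3 + 48 = 133.

133 chords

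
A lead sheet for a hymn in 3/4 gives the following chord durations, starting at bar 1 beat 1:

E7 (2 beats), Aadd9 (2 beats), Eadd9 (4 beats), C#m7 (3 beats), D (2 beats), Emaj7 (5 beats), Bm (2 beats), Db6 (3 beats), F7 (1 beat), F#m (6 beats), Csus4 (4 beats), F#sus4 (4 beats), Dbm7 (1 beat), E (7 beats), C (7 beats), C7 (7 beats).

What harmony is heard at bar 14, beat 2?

E

Beat 2 of bar 14 is beat (14−1)×3 + 2 = 41 overall.
Running totals: E7 ends at 2, Aadd9 ends at 4, Eadd9 ends at 8, C#m7 ends at 11, D ends at 13, Emaj7 ends at 18, Bm ends at 20, Db6 ends at 23, F7 ends at 24, F#m ends at 30, Csus4 ends at 34, F#sus4 ends at 38, Dbm7 ends at 39, E ends at 46.
Beat 41 falls within E.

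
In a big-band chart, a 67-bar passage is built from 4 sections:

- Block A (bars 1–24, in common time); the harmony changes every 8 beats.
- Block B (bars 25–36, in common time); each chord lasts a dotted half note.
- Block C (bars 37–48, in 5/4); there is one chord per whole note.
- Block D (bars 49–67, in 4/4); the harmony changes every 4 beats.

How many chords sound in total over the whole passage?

A: 24·4 = 96 beats, 96/8 = 12 chords.
B: 12·4 = 48 beats, 48/3 = 16 chords.
C: 12·5 = 60 beats, 60/4 = 15 chords.
D: 19·4 = 76 beats, 76/4 = 19 chords.
Total: 12 + 16 + 15 + 19 = 62.

62 chords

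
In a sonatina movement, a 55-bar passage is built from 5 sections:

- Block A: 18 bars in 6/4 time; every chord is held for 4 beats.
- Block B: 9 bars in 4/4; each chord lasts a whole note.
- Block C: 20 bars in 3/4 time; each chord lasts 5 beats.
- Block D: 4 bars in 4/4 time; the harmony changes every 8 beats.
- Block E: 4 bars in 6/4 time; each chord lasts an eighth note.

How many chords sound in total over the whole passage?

98 chords

A has 108 beats and chords last 4 each, so 27 chords.
B has 36 beats and chords last 4 each, so 9 chords.
C has 60 beats and chords last 5 each, so 12 chords.
D has 16 beats and chords last 8 each, so 2 chords.
E has 24 beats and chords last 0.5 each, so 48 chords.
Total: 27 + 9 + 12 + 2 + 48 = 98.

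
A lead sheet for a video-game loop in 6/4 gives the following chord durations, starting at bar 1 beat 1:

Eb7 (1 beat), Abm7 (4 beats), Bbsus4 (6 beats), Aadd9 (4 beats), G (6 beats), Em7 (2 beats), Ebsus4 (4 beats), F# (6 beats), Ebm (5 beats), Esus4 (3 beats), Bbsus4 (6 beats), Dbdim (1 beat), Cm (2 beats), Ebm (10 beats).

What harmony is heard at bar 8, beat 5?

Bbsus4

Beat 5 of bar 8 is beat (8−1)×6 + 5 = 47 overall.
Running totals: Eb7 ends at 1, Abm7 ends at 5, Bbsus4 ends at 11, Aadd9 ends at 15, G ends at 21, Em7 ends at 23, Ebsus4 ends at 27, F# ends at 33, Ebm ends at 38, Esus4 ends at 41, Bbsus4 ends at 47.
Beat 47 falls within Bbsus4.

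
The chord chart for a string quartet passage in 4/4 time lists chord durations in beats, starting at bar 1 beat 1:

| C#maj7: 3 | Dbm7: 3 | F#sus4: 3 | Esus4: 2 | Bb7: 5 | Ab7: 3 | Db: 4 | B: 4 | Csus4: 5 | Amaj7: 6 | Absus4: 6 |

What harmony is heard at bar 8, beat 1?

Beat 1 of bar 8 is beat (8−1)×4 + 1 = 29 overall.
Running totals: C#maj7 ends at 3, Dbm7 ends at 6, F#sus4 ends at 9, Esus4 ends at 11, Bb7 ends at 16, Ab7 ends at 19, Db ends at 23, B ends at 27, Csus4 ends at 32.
Beat 29 falls within Csus4.

Csus4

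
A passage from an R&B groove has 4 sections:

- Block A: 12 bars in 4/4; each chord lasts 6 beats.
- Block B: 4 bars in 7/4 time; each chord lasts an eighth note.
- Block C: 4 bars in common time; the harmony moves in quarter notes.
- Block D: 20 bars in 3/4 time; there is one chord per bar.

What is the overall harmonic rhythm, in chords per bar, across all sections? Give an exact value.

A: 12 bars of 4 beats is 48 beats; at 6 beats each that's 8 chords.
B: 4 bars of 7 beats is 28 beats; at 0.5 beats each that's 56 chords.
C: 4 bars of 4 beats is 16 beats; at 1 beat each that's 16 chords.
D: 20 bars of 3 beats is 60 beats; at 3 beats each that's 20 chords.
Overall: 100 chords over 40 bars → 100/40 = 2.5 chords per bar.

2.5 chords per bar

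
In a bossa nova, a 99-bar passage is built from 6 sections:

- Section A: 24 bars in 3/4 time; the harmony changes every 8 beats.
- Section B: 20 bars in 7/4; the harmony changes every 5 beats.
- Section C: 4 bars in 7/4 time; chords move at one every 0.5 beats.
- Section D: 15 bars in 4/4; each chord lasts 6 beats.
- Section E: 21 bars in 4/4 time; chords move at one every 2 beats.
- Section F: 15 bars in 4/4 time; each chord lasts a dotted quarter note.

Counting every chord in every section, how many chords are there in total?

185 chords

A has 72 beats and chords last 8 each, so 9 chords.
B has 140 beats and chords last 5 each, so 28 chords.
C has 28 beats and chords last 0.5 each, so 56 chords.
D has 60 beats and chords last 6 each, so 10 chords.
E has 84 beats and chords last 2 each, so 42 chords.
F has 60 beats and chords last 1.5 each, so 40 chords.
Total: 9 + 28 + 56 + 10 + 42 + 40 = 185.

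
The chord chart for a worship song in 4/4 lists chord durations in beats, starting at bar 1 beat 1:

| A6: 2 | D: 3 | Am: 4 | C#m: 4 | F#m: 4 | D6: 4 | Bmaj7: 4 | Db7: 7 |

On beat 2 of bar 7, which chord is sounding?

Beat 2 of bar 7 is beat (7−1)×4 + 2 = 26 overall.
Running totals: A6 ends at 2, D ends at 5, Am ends at 9, C#m ends at 13, F#m ends at 17, D6 ends at 21, Bmaj7 ends at 25, Db7 ends at 32.
Beat 26 falls within Db7.

Db7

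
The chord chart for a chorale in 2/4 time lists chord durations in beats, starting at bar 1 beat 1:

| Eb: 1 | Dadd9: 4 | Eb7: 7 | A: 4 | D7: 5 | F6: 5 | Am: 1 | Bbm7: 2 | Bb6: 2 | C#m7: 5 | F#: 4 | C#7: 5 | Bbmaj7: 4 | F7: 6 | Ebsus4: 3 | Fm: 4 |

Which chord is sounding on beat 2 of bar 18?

Beat 2 of bar 18 is beat (18−1)×2 + 2 = 36 overall.
Running totals: Eb ends at 1, Dadd9 ends at 5, Eb7 ends at 12, A ends at 16, D7 ends at 21, F6 ends at 26, Am ends at 27, Bbm7 ends at 29, Bb6 ends at 31, C#m7 ends at 36.
Beat 36 falls within C#m7.

C#m7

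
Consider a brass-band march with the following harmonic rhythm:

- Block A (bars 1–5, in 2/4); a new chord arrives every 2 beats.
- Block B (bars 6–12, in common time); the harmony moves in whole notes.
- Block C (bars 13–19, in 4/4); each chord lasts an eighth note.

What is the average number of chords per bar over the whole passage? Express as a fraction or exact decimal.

A: 5 × 2 = 10 beats ÷ 2 = 5 chords.
B: 7 × 4 = 28 beats ÷ 4 = 7 chords.
C: 7 × 4 = 28 beats ÷ 0.5 = 56 chords.
Overall: 68 chords over 19 bars → 68/19 = 68/19 chords per bar.

68/19 chords per bar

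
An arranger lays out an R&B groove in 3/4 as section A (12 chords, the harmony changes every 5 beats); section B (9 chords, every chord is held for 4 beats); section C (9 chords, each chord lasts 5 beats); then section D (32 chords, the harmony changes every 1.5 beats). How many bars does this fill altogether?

A: 12 × 5 = 60 beats = 20 bars.
B: 9 × 4 = 36 beats = 12 bars.
C: 9 × 5 = 45 beats = 15 bars.
D: 32 × 1.5 = 48 beats = 16 bars.
Total: 20 + 12 + 15 + 16 = 63 bars.

63 bars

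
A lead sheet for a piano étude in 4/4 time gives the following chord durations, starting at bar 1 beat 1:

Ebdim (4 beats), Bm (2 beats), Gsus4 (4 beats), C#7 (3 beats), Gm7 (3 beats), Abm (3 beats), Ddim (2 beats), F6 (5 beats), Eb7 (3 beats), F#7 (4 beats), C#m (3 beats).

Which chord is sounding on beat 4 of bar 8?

Beat 4 of bar 8 is beat (8−1)×4 + 4 = 32 overall.
Running totals: Ebdim ends at 4, Bm ends at 6, Gsus4 ends at 10, C#7 ends at 13, Gm7 ends at 16, Abm ends at 19, Ddim ends at 21, F6 ends at 26, Eb7 ends at 29, F#7 ends at 33.
Beat 32 falls within F#7.

F#7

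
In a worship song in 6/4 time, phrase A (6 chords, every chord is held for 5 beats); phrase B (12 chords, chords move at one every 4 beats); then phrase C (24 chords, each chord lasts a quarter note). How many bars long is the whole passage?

17 bars

A: 6 × 5 = 30 beats = 5 bars.
B: 12 × 4 = 48 beats = 8 bars.
C: 24 × 1 = 24 beats = 4 bars.
Total: 5 + 8 + 4 = 17 bars.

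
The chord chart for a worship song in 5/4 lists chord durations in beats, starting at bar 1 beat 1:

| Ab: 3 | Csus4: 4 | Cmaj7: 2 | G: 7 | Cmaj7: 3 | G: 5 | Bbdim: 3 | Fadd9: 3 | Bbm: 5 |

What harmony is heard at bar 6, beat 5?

Beat 5 of bar 6 is beat (6−1)×5 + 5 = 30 overall.
Running totals: Ab ends at 3, Csus4 ends at 7, Cmaj7 ends at 9, G ends at 16, Cmaj7 ends at 19, G ends at 24, Bbdim ends at 27, Fadd9 ends at 30.
Beat 30 falls within Fadd9.

Fadd9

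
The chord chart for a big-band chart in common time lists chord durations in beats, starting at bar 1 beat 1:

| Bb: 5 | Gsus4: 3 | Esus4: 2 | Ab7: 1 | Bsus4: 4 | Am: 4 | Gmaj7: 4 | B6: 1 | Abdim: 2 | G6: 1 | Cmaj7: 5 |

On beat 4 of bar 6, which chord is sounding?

Beat 4 of bar 6 is beat (6−1)×4 + 4 = 24 overall.
Running totals: Bb ends at 5, Gsus4 ends at 8, Esus4 ends at 10, Ab7 ends at 11, Bsus4 ends at 15, Am ends at 19, Gmaj7 ends at 23, B6 ends at 24.
Beat 24 falls within B6.

B6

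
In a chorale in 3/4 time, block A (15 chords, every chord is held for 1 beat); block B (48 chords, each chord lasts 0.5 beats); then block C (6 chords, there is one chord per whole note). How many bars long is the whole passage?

21 bars

A: 15 × 1 = 15 beats = 5 bars.
B: 48 × 0.5 = 24 beats = 8 bars.
C: 6 × 4 = 24 beats = 8 bars.
Total: 5 + 8 + 8 = 21 bars.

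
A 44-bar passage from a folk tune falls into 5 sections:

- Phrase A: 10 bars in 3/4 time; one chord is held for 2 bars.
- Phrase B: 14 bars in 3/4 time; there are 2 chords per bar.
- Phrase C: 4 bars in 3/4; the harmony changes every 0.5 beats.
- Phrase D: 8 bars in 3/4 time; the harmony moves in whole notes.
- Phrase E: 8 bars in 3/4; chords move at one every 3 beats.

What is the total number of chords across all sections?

71 chords

A has 30 beats and chords last 6 each, so 5 chords.
B has 42 beats and chords last 1.5 each, so 28 chords.
C has 12 beats and chords last 0.5 each, so 24 chords.
D has 24 beats and chords last 4 each, so 6 chords.
E has 24 beats and chords last 3 each, so 8 chords.
Total: 5 + 28 + 24 + 6 + 8 = 71.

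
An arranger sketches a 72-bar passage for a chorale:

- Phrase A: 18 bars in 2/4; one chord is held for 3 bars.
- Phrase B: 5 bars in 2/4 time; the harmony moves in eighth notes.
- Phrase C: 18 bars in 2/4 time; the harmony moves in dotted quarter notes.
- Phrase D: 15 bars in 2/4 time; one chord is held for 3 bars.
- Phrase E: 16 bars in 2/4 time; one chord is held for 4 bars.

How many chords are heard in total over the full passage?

A: 18·2 = 36 beats, 36/6 = 6 chords.
B: 5·2 = 10 beats, 10/0.5 = 20 chords.
C: 18·2 = 36 beats, 36/1.5 = 24 chords.
D: 15·2 = 30 beats, 30/6 = 5 chords.
E: 16·2 = 32 beats, 32/8 = 4 chords.
Total: 6 + 20 + 24 + 5 + 4 = 59.

59 chords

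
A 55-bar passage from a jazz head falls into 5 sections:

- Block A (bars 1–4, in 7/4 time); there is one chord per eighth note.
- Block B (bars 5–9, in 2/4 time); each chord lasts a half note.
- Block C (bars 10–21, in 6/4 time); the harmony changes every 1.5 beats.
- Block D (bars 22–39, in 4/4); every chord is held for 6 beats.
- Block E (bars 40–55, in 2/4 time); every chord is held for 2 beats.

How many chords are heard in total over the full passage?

137 chords

A has 28 beats and chords last 0.5 each, so 56 chords.
B has 10 beats and chords last 2 each, so 5 chords.
C has 72 beats and chords last 1.5 each, so 48 chords.
D has 72 beats and chords last 6 each, so 12 chords.
E has 32 beats and chords last 2 each, so 16 chords.
Total: 56 + 5 + 48 + 12 + 16 = 137.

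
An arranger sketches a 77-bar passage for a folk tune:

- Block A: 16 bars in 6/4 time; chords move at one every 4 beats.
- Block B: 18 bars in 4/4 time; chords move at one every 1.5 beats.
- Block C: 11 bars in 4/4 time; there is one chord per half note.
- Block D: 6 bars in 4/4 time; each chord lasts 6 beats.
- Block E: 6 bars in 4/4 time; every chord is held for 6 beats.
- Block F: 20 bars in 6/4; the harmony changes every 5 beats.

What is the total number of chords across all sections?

A has 96 beats and chords last 4 each, so 24 chords.
B has 72 beats and chords last 1.5 each, so 48 chords.
C has 44 beats and chords last 2 each, so 22 chords.
D has 24 beats and chords last 6 each, so 4 chords.
E has 24 beats and chords last 6 each, so 4 chords.
F has 120 beats and chords last 5 each, so 24 chords.
Total: 24 + 48 + 22 + 4 + 4 + 24 = 126.

126 chords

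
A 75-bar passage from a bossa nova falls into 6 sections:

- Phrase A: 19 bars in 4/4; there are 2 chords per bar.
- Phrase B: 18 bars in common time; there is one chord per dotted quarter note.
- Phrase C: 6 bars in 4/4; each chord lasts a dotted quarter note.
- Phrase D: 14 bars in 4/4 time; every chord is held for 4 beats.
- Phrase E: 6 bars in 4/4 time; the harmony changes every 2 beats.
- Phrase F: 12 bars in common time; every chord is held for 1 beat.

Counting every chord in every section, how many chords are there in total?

A: 19·4 = 76 beats, 76/2 = 38 chords.
B: 18·4 = 72 beats, 72/1.5 = 48 chords.
C: 6·4 = 24 beats, 24/1.5 = 16 chords.
D: 14·4 = 56 beats, 56/4 = 14 chords.
E: 6·4 = 24 beats, 24/2 = 12 chords.
F: 12·4 = 48 beats, 48/1 = 48 chords.
Total: 38 + 48 + 16 + 14 + 12 + 48 = 176.

176 chords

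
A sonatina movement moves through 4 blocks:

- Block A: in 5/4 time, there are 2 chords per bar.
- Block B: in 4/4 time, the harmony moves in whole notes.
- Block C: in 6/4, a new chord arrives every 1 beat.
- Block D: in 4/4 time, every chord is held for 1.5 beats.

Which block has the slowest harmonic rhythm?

A: each chord is 2.5 beats in 5/4, so 2 per bar.
B: each chord is 4 beats in 4/4, so 1 per bar.
C: each chord is 1 beat in 6/4, so 6 per bar.
D: each chord is 1.5 beats in 4/4, so 8/3 per bar.
Slowest is B at 1 chords/bar.

Block B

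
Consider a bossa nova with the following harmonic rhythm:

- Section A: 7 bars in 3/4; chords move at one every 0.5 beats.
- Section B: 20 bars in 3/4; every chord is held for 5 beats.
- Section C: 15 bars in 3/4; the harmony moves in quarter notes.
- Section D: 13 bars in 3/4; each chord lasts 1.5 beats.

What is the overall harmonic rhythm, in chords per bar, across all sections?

A: 7 × 3 = 21 beats ÷ 0.5 = 42 chords.
B: 20 × 3 = 60 beats ÷ 5 = 12 chords.
C: 15 × 3 = 45 beats ÷ 1 = 45 chords.
D: 13 × 3 = 39 beats ÷ 1.5 = 26 chords.
Overall: 125 chords over 55 bars → 125/55 = 25/11 chords per bar.

25/11 chords per bar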